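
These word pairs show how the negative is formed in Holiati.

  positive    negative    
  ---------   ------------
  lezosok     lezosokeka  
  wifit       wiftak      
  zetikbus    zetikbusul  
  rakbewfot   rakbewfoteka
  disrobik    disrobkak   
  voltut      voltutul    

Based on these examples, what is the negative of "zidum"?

zidumul

"zidum" has last vowel 'u'. The stems whose last vowel is 'u' (zetikbus → zetikbusul, voltut → voltutul) add -ul.
The other patterns: stems whose last vowel is 'i' delete the last vowel and add -ak; stems whose last vowel is 'o' add -eka.
So zidum → zidumul.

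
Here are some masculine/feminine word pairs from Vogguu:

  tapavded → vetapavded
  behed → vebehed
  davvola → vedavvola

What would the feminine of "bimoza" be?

vebimoza

Every pair shown (tapavded → vetapavded, behed → vebehed, davvola → vedavvola) follows the same rule: add the prefix ve-.
So bimoza → vebimoza.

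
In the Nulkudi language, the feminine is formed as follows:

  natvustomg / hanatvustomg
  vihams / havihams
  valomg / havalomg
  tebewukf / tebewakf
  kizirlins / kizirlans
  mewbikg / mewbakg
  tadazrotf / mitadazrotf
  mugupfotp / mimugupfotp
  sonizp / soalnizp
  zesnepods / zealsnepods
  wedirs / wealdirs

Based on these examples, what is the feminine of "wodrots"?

vihams and kizirlins both end in -s yet inflect differently (havihams, kizirlans), so the final letter is not what conditions the rule; the second-to-last letter is.
"wodrots" has second-to-last letter 't'. The stems whose second-to-last letter is 't' (tadazrotf → mitadazrotf, mugupfotp → mimugupfotp) add the prefix mi-.
So wodrots → miwodrots.

miwodrots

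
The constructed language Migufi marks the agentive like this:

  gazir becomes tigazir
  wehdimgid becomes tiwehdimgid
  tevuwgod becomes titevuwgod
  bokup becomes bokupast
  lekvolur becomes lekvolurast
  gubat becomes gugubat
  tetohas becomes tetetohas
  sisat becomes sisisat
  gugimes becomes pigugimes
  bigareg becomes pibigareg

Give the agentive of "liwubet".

piliwubet

gazir and lekvolur both end in -r yet inflect differently (tigazir, lekvolurast), so the final letter is not what conditions the rule; the last vowel is.
"liwubet" has last vowel 'e'. The stems whose last vowel is 'e' (gugimes → pigugimes, bigareg → pibigareg) add the prefix pi-.
So liwubet → piliwubet.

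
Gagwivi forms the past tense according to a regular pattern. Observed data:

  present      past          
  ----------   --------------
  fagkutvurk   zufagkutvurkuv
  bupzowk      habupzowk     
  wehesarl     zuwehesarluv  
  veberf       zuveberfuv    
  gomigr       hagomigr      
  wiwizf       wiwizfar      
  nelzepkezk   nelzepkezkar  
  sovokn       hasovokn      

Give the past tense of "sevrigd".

hasevrigd

wiwizf and veberf both end in -f yet inflect differently (wiwizfar, zuveberfuv), so the final letter is not what conditions the rule; the second-to-last letter is.
"sevrigd" has second-to-last letter 'g'. The one such stem in the data (gomigr → hagomigr) adds the prefix ha-, so the same rule applies.
The other patterns: stems whose second-to-last letter is 'z' add -ar; stems whose second-to-last letter is 'r' add zu- … -uv around the stem.
So sevrigd → hasevrigd.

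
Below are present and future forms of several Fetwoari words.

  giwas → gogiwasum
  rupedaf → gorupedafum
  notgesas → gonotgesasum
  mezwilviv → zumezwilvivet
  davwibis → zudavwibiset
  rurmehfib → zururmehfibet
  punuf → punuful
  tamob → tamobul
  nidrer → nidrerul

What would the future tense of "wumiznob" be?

giwas and davwibis both end in -s yet inflect differently (gogiwasum, zudavwibiset), so the final letter is not what conditions the rule; the last vowel is.
"wumiznob" has last vowel 'o'. The one such stem in the data (tamob → tamobul) adds -ul, so the same rule applies.
The other patterns: stems whose last vowel is 'a' add go- … -um around the stem; stems whose last vowel is 'i' add zu- … -et around the stem.
So wumiznob → wumiznobul.

wumiznobul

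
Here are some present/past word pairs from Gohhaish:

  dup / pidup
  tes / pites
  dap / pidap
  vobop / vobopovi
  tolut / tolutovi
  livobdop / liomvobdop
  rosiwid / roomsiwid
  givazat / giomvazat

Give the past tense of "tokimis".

dup and vobop both end in -p yet inflect differently (pidup, vobopovi), so the final letter is not what conditions the rule; the number of vowels is.
"tokimis" has 3 vowels. The stems with 3 vowels (livobdop → liomvobdop, rosiwid → roomsiwid, givazat → giomvazat) insert -om- after the first vowel.
So tokimis → toomkimis.

toomkimis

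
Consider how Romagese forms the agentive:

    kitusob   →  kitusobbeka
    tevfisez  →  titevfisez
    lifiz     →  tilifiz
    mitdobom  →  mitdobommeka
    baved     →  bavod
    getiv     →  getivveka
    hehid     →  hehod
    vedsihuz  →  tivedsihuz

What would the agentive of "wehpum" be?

wehpummeka

baved and tevfisez both have last vowel 'e' yet inflect differently (bavod, titevfisez), so the last vowel is not what conditions the rule; the final letter is.
"wehpum" ends in -m. The one such stem in the data (mitdobom → mitdobommeka) doubles the final consonant and adds -eka (as do getiv, kitusob), so the same rule applies.
So wehpum → wehpummeka.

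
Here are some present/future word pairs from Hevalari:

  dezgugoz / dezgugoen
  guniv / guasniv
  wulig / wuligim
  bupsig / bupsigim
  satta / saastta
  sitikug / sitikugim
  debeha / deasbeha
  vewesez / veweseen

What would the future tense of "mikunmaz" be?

mikunmaen

wulig and guniv both have last vowel 'i' yet inflect differently (wuligim, guasniv), so the last vowel is not what conditions the rule; the final letter is.
"mikunmaz" ends in -z. The stems ending in -z (dezgugoz → dezgugoen, vewesez → veweseen) drop the final letter and add -en.
The other patterns: stems ending in -g add -im; stems ending in -a or -v insert -as- after the first vowel.
So mikunmaz → mikunmaen.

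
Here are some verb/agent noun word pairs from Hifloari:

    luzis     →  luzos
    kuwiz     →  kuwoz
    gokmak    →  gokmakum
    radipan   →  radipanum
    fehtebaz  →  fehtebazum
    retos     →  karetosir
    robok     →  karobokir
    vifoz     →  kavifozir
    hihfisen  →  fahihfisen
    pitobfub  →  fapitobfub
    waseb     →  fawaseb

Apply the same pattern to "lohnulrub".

kuwiz and fehtebaz both end in -z yet inflect differently (kuwoz, fehtebazum), so the final letter is not what conditions the rule; the last vowel is.
"lohnulrub" has last vowel 'u'. The one such stem in the data (pitobfub → fapitobfub) adds the prefix fa-, so the same rule applies.
The other patterns: stems whose last vowel is 'i' change the last vowel to 'o'; stems whose last vowel is 'a' add -um; stems whose last vowel is 'o' add ka- … -ir around the stem.
So lohnulrub → falohnulrub.

falohnulrub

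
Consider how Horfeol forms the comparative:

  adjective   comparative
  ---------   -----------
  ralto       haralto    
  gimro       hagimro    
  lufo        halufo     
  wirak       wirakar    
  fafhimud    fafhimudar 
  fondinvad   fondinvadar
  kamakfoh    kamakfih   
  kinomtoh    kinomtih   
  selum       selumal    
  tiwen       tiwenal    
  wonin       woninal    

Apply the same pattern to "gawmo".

"gawmo" ends in -o. The stems ending in -o (ralto → haralto, gimro → hagimro, lufo → halufo) add the prefix ha-.
The other patterns: stems ending in -d or -k add -ar; stems ending in -h change the last vowel to 'i'; stems ending in -m or -n add -al.
So gawmo → hagawmo.

hagawmo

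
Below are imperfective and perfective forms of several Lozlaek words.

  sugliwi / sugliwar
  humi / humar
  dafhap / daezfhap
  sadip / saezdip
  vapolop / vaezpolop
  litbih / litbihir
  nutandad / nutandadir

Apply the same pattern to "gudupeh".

sugliwi and sadip both have last vowel 'i' yet inflect differently (sugliwar, saezdip), so the last vowel is not what conditions the rule; the final letter is.
"gudupeh" ends in -h. The one such stem in the data (litbih → litbihir) adds -ir, so the same rule applies.
So gudupeh → gudupehir.

gudupehir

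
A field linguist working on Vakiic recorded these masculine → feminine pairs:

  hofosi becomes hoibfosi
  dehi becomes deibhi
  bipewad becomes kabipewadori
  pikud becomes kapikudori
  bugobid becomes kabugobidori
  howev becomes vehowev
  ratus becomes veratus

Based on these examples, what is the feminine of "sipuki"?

hofosi and bugobid both have last vowel 'i' yet inflect differently (hoibfosi, kabugobidori), so the last vowel is not what conditions the rule; the final letter is.
"sipuki" ends in -i. The stems ending in -i (hofosi → hoibfosi, dehi → deibhi) insert -ib- after the first vowel.
The other patterns: stems ending in -d add ka- … -ori around the stem; stems ending in -s or -v add the prefix ve-.
So sipuki → siibpuki.

siibpuki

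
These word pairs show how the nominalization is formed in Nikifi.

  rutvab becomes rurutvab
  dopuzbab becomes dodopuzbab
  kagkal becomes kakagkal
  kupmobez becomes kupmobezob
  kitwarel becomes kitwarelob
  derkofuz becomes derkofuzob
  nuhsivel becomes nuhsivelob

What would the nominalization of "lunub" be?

kagkal and kitwarel both end in -l yet inflect differently (kakagkal, kitwarelob), so the final letter is not what conditions the rule; the last vowel is.
"lunub" has last vowel 'u'. The one such stem in the data (derkofuz → derkofuzob) adds -ob, so the same rule applies.
So lunub → lunubob.

lunubob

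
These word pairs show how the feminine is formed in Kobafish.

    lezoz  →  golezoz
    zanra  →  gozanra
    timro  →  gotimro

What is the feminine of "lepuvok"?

golepuvok

Every pair shown (lezoz → golezoz, zanra → gozanra, timro → gotimro) follows the same rule: add the prefix go-.
So lepuvok → golepuvok.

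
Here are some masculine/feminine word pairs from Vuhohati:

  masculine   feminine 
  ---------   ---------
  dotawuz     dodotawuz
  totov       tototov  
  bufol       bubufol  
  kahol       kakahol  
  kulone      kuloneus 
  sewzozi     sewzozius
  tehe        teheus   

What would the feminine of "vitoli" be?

vitolius

kahol and kulone both begin with k- yet inflect differently (kakahol, kuloneus), so the first letter is not what conditions the rule; whether the stem ends in a vowel or a consonant is.
"vitoli" ends in a vowel. The stems ending in a vowel (kulone → kuloneus, sewzozi → sewzozius, tehe → teheus) add -us.
So vitoli → vitolius.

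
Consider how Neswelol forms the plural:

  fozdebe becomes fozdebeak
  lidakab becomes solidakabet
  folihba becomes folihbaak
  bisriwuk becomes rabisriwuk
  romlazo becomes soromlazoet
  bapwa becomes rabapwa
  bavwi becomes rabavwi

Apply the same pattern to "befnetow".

rabefnetow

"befnetow" begins with b-. The stems beginning with b- (bapwa → rabapwa, bavwi → rabavwi, bisriwuk → rabisriwuk) add the prefix ra-.
So befnetow → rabefnetow.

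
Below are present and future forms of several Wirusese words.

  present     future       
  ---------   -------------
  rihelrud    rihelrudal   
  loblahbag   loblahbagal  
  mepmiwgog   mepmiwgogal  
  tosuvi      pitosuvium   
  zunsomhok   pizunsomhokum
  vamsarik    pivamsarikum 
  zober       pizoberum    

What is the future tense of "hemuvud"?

"hemuvud" ends in -d. The one such stem in the data (rihelrud → rihelrudal) adds -al, so the same rule applies.
So hemuvud → hemuvudal.

hemuvudal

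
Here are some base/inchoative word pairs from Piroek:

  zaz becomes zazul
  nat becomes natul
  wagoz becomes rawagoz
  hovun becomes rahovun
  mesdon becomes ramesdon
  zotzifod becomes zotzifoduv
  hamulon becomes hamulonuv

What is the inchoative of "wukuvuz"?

wukuvuzuv

zaz and wagoz both end in -z yet inflect differently (zazul, rawagoz), so the final letter is not what conditions the rule; the number of vowels is.
"wukuvuz" has 3 vowels. The stems with 3 vowels (zotzifod → zotzifoduv, hamulon → hamulonuv) add -uv.
The other patterns: stems with 1 vowel add -ul; stems with 2 vowels add the prefix ra-.
So wukuvuz → wukuvuzuv.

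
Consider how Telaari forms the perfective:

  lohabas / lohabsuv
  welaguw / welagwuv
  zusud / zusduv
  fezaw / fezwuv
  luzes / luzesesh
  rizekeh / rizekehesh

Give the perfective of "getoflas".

getoflsuv

lohabas and luzes both end in -s yet inflect differently (lohabsuv, luzesesh), so the final letter is not what conditions the rule; the last vowel is.
"getoflas" has last vowel 'a'. The stems whose last vowel is 'a' (lohabas → lohabsuv, fezaw → fezwuv) delete the last vowel and add -uv.
The other pattern: stems whose last vowel is 'e' add -esh.
So getoflas → getoflsuv.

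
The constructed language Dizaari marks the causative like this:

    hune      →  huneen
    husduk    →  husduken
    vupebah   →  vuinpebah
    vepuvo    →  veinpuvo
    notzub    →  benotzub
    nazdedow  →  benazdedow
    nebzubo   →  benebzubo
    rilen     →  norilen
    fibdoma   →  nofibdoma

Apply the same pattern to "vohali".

voinhali

"vohali" begins with v-. The stems beginning with v- (vupebah → vuinpebah, vepuvo → veinpuvo) insert -in- after the first vowel.
So vohali → voinhali.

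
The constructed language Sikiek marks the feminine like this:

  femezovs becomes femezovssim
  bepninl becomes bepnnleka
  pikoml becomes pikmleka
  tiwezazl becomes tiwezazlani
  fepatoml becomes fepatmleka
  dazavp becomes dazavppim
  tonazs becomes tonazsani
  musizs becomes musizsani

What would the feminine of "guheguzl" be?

guheguzlani

"guheguzl" has second-to-last letter 'z'. The stems whose second-to-last letter is 'z' (tonazs → tonazsani, musizs → musizsani, tiwezazl → tiwezazlani) add -ani.
So guheguzl → guheguzlani.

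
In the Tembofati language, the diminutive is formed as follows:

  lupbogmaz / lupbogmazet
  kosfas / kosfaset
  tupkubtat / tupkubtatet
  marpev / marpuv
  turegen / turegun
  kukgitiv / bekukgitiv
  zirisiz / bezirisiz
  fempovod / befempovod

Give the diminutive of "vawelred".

vawelrud

marpev and kukgitiv both end in -v yet inflect differently (marpuv, bekukgitiv), so the final letter is not what conditions the rule; the last vowel is.
"vawelred" has last vowel 'e'. The stems whose last vowel is 'e' (marpev → marpuv, turegen → turegun) change the last vowel to 'u'.
The other patterns: stems whose last vowel is 'a' add -et; stems whose last vowel is 'i' or 'o' add the prefix be-.
So vawelred → vawelrud.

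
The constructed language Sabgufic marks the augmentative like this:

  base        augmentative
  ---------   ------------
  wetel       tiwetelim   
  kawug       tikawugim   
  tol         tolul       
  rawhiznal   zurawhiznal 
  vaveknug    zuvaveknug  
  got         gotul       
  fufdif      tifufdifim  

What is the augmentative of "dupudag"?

zudupudag

tol and wetel both end in -l yet inflect differently (tolul, tiwetelim), so the final letter is not what conditions the rule; the number of vowels is.
"dupudag" has 3 vowels. The stems with 3 vowels (vaveknug → zuvaveknug, rawhiznal → zurawhiznal) add the prefix zu-.
So dupudag → zudupudag.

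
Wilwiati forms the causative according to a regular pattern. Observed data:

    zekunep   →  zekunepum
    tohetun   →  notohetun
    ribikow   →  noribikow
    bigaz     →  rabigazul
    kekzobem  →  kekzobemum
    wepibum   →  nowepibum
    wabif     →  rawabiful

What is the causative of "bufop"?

"bufop" has last vowel 'o'. The one such stem in the data (ribikow → noribikow) adds the prefix no-, so the same rule applies.
So bufop → nobufop.

nobufop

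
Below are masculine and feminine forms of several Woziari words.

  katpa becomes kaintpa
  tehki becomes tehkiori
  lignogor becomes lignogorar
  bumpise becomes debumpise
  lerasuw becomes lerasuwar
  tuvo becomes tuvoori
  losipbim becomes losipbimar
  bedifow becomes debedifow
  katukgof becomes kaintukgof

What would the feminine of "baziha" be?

"baziha" begins with b-. The stems beginning with b- (bumpise → debumpise, bedifow → debedifow) add the prefix de-.
The other patterns: stems beginning with l- add -ar; stems beginning with k- insert -in- after the first vowel; stems beginning with t- add -ori.
So baziha → debaziha.

debaziha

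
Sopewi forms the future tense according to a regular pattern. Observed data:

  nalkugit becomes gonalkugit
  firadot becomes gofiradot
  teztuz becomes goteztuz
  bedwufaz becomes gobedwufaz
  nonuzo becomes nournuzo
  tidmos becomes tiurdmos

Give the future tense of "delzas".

deurlzas

"delzas" ends in -s. The one such stem in the data (tidmos → tiurdmos) inserts -ur- after the first vowel (as does nonuzo), so the same rule applies.
So delzas → deurlzas.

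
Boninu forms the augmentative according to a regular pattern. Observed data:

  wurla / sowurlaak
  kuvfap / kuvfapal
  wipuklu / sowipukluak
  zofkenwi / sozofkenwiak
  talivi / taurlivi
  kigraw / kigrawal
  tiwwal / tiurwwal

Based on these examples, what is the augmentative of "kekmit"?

kekmital

talivi and zofkenwi both end in -i yet inflect differently (taurlivi, sozofkenwiak), so the final letter is not what conditions the rule; the first letter is.
"kekmit" begins with k-. The stems beginning with k- (kuvfap → kuvfapal, kigraw → kigrawal) add -al.
The other patterns: stems beginning with t- insert -ur- after the first vowel; stems beginning with w- or z- add so- … -ak around the stem.
So kekmit → kekmital.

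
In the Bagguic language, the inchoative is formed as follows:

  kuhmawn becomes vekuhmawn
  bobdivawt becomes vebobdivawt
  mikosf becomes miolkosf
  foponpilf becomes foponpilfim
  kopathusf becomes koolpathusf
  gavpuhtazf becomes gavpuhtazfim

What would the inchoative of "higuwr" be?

vehiguwr

mikosf and foponpilf both end in -f yet inflect differently (miolkosf, foponpilfim), so the final letter is not what conditions the rule; the second-to-last letter is.
"higuwr" has second-to-last letter 'w'. The stems whose second-to-last letter is 'w' (kuhmawn → vekuhmawn, bobdivawt → vebobdivawt) add the prefix ve-.
The other patterns: stems whose second-to-last letter is 's' insert -ol- after the first vowel; stems whose second-to-last letter is 'l' or 'z' add -im.
So higuwr → vehiguwr.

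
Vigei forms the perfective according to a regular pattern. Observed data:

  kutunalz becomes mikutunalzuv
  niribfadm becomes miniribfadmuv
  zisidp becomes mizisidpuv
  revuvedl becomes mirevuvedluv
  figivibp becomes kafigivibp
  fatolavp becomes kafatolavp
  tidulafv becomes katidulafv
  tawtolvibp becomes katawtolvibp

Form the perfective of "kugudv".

mikugudvuv

"kugudv" has second-to-last letter 'd'. The stems whose second-to-last letter is 'd' (niribfadm → miniribfadmuv, zisidp → mizisidpuv, revuvedl → mirevuvedluv) add mi- … -uv around the stem.
The other pattern: stems whose second-to-last letter is 'b', 'f' or 'v' add the prefix ka-.
So kugudv → mikugudvuv.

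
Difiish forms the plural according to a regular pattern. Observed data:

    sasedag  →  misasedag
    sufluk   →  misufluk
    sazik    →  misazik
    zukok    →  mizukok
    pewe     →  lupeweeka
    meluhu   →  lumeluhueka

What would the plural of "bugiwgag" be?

mibugiwgag

sufluk and meluhu both have last vowel 'u' yet inflect differently (misufluk, lumeluhueka), so the last vowel is not what conditions the rule; whether the stem ends in a vowel or a consonant is.
"bugiwgag" ends in a consonant. The stems ending in a consonant (sasedag → misasedag, sufluk → misufluk, sazik → misazik) add the prefix mi-.
The other pattern: stems ending in a vowel add lu- … -eka around the stem.
So bugiwgag → mibugiwgag.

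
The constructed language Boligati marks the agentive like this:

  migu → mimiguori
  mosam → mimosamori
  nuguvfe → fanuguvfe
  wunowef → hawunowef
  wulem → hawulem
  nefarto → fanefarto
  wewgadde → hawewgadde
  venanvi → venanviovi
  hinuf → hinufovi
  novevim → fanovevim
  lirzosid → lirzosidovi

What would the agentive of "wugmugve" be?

"wugmugve" begins with w-. The stems beginning with w- (wulem → hawulem, wunowef → hawunowef, wewgadde → hawewgadde) add the prefix ha-.
So wugmugve → hawugmugve.

hawugmugve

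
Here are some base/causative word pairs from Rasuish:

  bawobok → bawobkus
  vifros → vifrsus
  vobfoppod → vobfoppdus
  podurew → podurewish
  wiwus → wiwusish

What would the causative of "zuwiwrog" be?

zuwiwrgus

vifros and wiwus both end in -s yet inflect differently (vifrsus, wiwusish), so the final letter is not what conditions the rule; the last vowel is.
"zuwiwrog" has last vowel 'o'. The stems whose last vowel is 'o' (bawobok → bawobkus, vifros → vifrsus, vobfoppod → vobfoppdus) delete the last vowel and add -us.
The other pattern: stems whose last vowel is 'e' or 'u' add -ish.
So zuwiwrog → zuwiwrgus.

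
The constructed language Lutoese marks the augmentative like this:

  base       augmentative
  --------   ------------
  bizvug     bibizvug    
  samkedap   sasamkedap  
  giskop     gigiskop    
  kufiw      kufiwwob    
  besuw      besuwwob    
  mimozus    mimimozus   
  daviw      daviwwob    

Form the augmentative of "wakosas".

wawakosas

besuw and bizvug both have last vowel 'u' yet inflect differently (besuwwob, bibizvug), so the last vowel is not what conditions the rule; the final letter is.
"wakosas" ends in -s. The one such stem in the data (mimozus → mimimozus) repeats the first consonant+vowel as a prefix (as do bizvug, giskop), so the same rule applies.
So wakosas → wawakosas.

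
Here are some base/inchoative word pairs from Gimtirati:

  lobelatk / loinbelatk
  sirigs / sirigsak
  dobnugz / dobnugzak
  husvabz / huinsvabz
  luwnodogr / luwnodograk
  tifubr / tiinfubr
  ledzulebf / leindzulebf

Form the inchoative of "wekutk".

dobnugz and husvabz both end in -z yet inflect differently (dobnugzak, huinsvabz), so the final letter is not what conditions the rule; the second-to-last letter is.
"wekutk" has second-to-last letter 't'. The one such stem in the data (lobelatk → loinbelatk) inserts -in- after the first vowel (as do ledzulebf, husvabz), so the same rule applies.
So wekutk → weinkutk.

weinkutk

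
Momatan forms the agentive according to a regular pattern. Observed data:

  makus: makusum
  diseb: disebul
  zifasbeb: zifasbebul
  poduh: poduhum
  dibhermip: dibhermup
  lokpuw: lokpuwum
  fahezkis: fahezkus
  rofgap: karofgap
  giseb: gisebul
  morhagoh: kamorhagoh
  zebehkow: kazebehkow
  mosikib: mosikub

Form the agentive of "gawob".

fahezkis and makus both end in -s yet inflect differently (fahezkus, makusum), so the final letter is not what conditions the rule; the last vowel is.
"gawob" has last vowel 'o'. The stems whose last vowel is 'o' (morhagoh → kamorhagoh, zebehkow → kazebehkow) add the prefix ka-.
The other patterns: stems whose last vowel is 'i' change the last vowel to 'u'; stems whose last vowel is 'u' add -um; stems whose last vowel is 'e' add -ul.
So gawob → kagawob.

kagawob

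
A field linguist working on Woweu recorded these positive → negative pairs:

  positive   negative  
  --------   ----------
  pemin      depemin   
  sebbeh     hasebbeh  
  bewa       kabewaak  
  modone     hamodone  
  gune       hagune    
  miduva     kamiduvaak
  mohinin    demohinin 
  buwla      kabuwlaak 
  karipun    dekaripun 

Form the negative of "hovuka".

"hovuka" ends in -a. The stems ending in -a (miduva → kamiduvaak, bewa → kabewaak, buwla → kabuwlaak) add ka- … -ak around the stem.
The other patterns: stems ending in -n add the prefix de-; stems ending in -e or -h add the prefix ha-.
So hovuka → kahovukaak.

kahovukaak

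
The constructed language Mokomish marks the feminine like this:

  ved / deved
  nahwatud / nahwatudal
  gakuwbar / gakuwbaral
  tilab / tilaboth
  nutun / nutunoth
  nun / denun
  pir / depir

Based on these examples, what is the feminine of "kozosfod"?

kozosfodal

"kozosfod" has 3 vowels. The stems with 3 vowels (nahwatud → nahwatudal, gakuwbar → gakuwbaral) add -al.
The other patterns: stems with 1 vowel add the prefix de-; stems with 2 vowels add -oth.
So kozosfod → kozosfodal.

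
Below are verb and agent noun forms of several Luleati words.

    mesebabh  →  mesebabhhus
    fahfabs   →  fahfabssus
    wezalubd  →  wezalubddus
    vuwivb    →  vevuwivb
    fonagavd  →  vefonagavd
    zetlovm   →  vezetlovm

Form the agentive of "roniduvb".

veroniduvb

"roniduvb" has second-to-last letter 'v'. The stems whose second-to-last letter is 'v' (vuwivb → vevuwivb, fonagavd → vefonagavd, zetlovm → vezetlovm) add the prefix ve-.
So roniduvb → veroniduvb.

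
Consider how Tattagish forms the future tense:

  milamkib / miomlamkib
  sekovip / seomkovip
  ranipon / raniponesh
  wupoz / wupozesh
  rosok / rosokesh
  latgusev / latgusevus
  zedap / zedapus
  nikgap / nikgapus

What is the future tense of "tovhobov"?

sekovip and zedap both end in -p yet inflect differently (seomkovip, zedapus), so the final letter is not what conditions the rule; the last vowel is.
"tovhobov" has last vowel 'o'. The stems whose last vowel is 'o' (ranipon → raniponesh, wupoz → wupozesh, rosok → rosokesh) add -esh.
The other patterns: stems whose last vowel is 'i' insert -om- after the first vowel; stems whose last vowel is 'a' or 'e' add -us.
So tovhobov → tovhobovesh.

tovhobovesh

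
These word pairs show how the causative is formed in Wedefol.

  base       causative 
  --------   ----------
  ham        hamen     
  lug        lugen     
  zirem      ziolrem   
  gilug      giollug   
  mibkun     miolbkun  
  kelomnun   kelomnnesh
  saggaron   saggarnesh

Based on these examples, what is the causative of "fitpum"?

fioltpum

ham and zirem both end in -m yet inflect differently (hamen, ziolrem), so the final letter is not what conditions the rule; the number of vowels is.
"fitpum" has 2 vowels. The stems with 2 vowels (zirem → ziolrem, gilug → giollug, mibkun → miolbkun) insert -ol- after the first vowel.
The other patterns: stems with 1 vowel add -en; stems with 3 vowels delete the last vowel and add -esh.
So fitpum → fioltpum.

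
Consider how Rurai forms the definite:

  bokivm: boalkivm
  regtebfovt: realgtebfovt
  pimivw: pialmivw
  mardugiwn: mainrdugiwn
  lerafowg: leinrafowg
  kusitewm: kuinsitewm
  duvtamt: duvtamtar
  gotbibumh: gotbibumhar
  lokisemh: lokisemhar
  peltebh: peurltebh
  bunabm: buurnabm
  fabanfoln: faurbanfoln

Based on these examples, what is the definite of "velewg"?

bokivm and kusitewm both end in -m yet inflect differently (boalkivm, kuinsitewm), so the final letter is not what conditions the rule; the second-to-last letter is.
"velewg" has second-to-last letter 'w'. The stems whose second-to-last letter is 'w' (mardugiwn → mainrdugiwn, lerafowg → leinrafowg, kusitewm → kuinsitewm) insert -in- after the first vowel.
So velewg → veinlewg.

veinlewg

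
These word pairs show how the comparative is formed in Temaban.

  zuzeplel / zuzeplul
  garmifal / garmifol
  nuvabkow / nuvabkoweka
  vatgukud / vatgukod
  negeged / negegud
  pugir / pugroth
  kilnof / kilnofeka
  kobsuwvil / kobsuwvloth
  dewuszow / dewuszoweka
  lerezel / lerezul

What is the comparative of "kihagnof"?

kihagnofeka

kobsuwvil and garmifal both end in -l yet inflect differently (kobsuwvloth, garmifol), so the final letter is not what conditions the rule; the last vowel is.
"kihagnof" has last vowel 'o'. The stems whose last vowel is 'o' (nuvabkow → nuvabkoweka, dewuszow → dewuszoweka, kilnof → kilnofeka) add -eka.
The other patterns: stems whose last vowel is 'i' delete the last vowel and add -oth; stems whose last vowel is 'a' or 'u' change the last vowel to 'o'; stems whose last vowel is 'e' change the last vowel to 'u'.
So kihagnof → kihagnofeka.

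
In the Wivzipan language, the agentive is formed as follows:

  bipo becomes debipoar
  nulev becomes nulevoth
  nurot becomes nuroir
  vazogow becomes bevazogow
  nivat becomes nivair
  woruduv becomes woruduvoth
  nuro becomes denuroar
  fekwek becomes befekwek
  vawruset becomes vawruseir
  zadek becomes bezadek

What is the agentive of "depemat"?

depemair

"depemat" ends in -t. The stems ending in -t (nurot → nuroir, nivat → nivair, vawruset → vawruseir) drop the final letter and add -ir.
So depemat → depemair.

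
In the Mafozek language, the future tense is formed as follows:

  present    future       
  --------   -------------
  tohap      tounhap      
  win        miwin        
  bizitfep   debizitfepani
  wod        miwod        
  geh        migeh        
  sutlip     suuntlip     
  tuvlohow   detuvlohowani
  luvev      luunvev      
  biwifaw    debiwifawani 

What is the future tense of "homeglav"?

dehomeglavani

tohap and bizitfep both end in -p yet inflect differently (tounhap, debizitfepani), so the final letter is not what conditions the rule; the number of vowels is.
"homeglav" has 3 vowels. The stems with 3 vowels (bizitfep → debizitfepani, tuvlohow → detuvlohowani, biwifaw → debiwifawani) add de- … -ani around the stem.
The other patterns: stems with 1 vowel add the prefix mi-; stems with 2 vowels insert -un- after the first vowel.
So homeglav → dehomeglavani.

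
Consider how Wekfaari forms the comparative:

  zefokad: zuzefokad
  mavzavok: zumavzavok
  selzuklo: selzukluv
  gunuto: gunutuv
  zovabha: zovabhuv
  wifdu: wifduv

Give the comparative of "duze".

duzuv

gunuto and mavzavok both have last vowel 'o' yet inflect differently (gunutuv, zumavzavok), so the last vowel is not what conditions the rule; whether the stem ends in a vowel or a consonant is.
"duze" ends in a vowel. The stems ending in a vowel (gunuto → gunutuv, wifdu → wifduv, selzuklo → selzukluv) drop the final letter and add -uv.
The other pattern: stems ending in a consonant add the prefix zu-.
So duze → duzuv.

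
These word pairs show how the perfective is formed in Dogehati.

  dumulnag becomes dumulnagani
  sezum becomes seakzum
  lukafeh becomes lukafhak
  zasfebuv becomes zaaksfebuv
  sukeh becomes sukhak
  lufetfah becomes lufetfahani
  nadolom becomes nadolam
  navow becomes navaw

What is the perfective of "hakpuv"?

haakkpuv

nadolom and sezum both end in -m yet inflect differently (nadolam, seakzum), so the final letter is not what conditions the rule; the last vowel is.
"hakpuv" has last vowel 'u'. The stems whose last vowel is 'u' (zasfebuv → zaaksfebuv, sezum → seakzum) insert -ak- after the first vowel.
So hakpuv → haakkpuv.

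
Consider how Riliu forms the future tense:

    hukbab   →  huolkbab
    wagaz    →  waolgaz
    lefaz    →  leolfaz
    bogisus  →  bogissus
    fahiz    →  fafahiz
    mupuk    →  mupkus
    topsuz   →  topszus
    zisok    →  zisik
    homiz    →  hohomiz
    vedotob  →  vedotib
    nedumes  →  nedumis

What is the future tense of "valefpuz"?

valefpzus

lefaz and fahiz both end in -z yet inflect differently (leolfaz, fafahiz), so the final letter is not what conditions the rule; the last vowel is.
"valefpuz" has last vowel 'u'. The stems whose last vowel is 'u' (topsuz → topszus, mupuk → mupkus, bogisus → bogissus) delete the last vowel and add -us.
The other patterns: stems whose last vowel is 'a' insert -ol- after the first vowel; stems whose last vowel is 'i' repeat the first consonant+vowel as a prefix; stems whose last vowel is 'e' or 'o' change the last vowel to 'i'.
So valefpuz → valefpzus.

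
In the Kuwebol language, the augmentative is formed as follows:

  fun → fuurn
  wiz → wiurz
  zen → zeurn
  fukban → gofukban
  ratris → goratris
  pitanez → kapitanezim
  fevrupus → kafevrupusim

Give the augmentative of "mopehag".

fun and fukban both end in -n yet inflect differently (fuurn, gofukban), so the final letter is not what conditions the rule; the number of vowels is.
"mopehag" has 3 vowels. The stems with 3 vowels (pitanez → kapitanezim, fevrupus → kafevrupusim) add ka- … -im around the stem.
The other patterns: stems with 1 vowel insert -ur- after the first vowel; stems with 2 vowels add the prefix go-.
So mopehag → kamopehagim.

kamopehagim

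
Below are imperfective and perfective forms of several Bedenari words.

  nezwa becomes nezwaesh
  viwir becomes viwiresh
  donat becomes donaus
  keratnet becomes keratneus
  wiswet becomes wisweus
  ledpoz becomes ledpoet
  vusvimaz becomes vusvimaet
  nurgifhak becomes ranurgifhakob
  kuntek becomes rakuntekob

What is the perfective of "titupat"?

"titupat" ends in -t. The stems ending in -t (donat → donaus, keratnet → keratneus, wiswet → wisweus) drop the final letter and add -us.
So titupat → titupaus.

titupaus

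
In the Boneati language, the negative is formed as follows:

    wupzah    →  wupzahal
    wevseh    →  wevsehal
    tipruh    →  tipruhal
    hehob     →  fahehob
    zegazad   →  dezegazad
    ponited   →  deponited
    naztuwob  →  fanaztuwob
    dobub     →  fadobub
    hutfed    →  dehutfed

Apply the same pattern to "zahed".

dezahed

"zahed" ends in -d. The stems ending in -d (zegazad → dezegazad, ponited → deponited, hutfed → dehutfed) add the prefix de-.
The other patterns: stems ending in -b add the prefix fa-; stems ending in -h add -al.
So zahed → dezahed.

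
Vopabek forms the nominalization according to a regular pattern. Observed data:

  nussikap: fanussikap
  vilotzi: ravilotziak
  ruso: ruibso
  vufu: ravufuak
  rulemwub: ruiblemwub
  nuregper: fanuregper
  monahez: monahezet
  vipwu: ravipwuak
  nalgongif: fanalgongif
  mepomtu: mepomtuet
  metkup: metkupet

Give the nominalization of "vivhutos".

metkup and nussikap both end in -p yet inflect differently (metkupet, fanussikap), so the final letter is not what conditions the rule; the first letter is.
"vivhutos" begins with v-. The stems beginning with v- (vilotzi → ravilotziak, vufu → ravufuak, vipwu → ravipwuak) add ra- … -ak around the stem.
So vivhutos → ravivhutosak.

ravivhutosak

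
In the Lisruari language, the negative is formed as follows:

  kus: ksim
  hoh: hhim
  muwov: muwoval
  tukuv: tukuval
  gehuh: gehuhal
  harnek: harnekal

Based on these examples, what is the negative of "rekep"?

hoh and gehuh both end in -h yet inflect differently (hhim, gehuhal), so the final letter is not what conditions the rule; the number of vowels is.
"rekep" has 2 vowels. The stems with 2 vowels (muwov → muwoval, tukuv → tukuval, gehuh → gehuhal) add -al.
The other pattern: stems with 1 vowel delete the last vowel and add -im.
So rekep → rekepal.

rekepal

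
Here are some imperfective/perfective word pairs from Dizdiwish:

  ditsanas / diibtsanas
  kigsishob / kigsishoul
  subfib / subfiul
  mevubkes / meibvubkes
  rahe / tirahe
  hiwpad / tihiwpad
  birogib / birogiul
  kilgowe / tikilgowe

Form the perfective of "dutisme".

tidutisme

mevubkes and kilgowe both have last vowel 'e' yet inflect differently (meibvubkes, tikilgowe), so the last vowel is not what conditions the rule; the final letter is.
"dutisme" ends in -e. The stems ending in -e (kilgowe → tikilgowe, rahe → tirahe) add the prefix ti-.
The other patterns: stems ending in -s insert -ib- after the first vowel; stems ending in -b drop the final letter and add -ul.
So dutisme → tidutisme.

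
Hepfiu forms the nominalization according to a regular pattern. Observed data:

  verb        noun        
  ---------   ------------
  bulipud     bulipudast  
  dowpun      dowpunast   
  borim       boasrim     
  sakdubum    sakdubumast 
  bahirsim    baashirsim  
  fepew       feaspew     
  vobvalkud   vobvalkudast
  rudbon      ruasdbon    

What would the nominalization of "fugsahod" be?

fuasgsahod

dowpun and rudbon both end in -n yet inflect differently (dowpunast, ruasdbon), so the final letter is not what conditions the rule; the last vowel is.
"fugsahod" has last vowel 'o'. The one such stem in the data (rudbon → ruasdbon) inserts -as- after the first vowel (as do bahirsim, borim), so the same rule applies.
So fugsahod → fuasgsahod.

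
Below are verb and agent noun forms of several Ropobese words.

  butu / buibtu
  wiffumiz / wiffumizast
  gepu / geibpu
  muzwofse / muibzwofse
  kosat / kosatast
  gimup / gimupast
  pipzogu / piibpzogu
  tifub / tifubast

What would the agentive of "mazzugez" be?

mazzugezast

pipzogu and tifub both have last vowel 'u' yet inflect differently (piibpzogu, tifubast), so the last vowel is not what conditions the rule; whether the stem ends in a vowel or a consonant is.
"mazzugez" ends in a consonant. The stems ending in a consonant (tifub → tifubast, gimup → gimupast, kosat → kosatast) add -ast.
The other pattern: stems ending in a vowel insert -ib- after the first vowel.
So mazzugez → mazzugezast.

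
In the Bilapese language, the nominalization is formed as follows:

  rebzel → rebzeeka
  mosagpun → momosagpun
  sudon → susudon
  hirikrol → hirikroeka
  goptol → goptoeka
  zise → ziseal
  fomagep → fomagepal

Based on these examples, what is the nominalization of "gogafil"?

sudon and hirikrol both have last vowel 'o' yet inflect differently (susudon, hirikroeka), so the last vowel is not what conditions the rule; the final letter is.
"gogafil" ends in -l. The stems ending in -l (rebzel → rebzeeka, hirikrol → hirikroeka, goptol → goptoeka) drop the final letter and add -eka.
The other patterns: stems ending in -n repeat the first consonant+vowel as a prefix; stems ending in -e or -p add -al.
So gogafil → gogafieka.

gogafieka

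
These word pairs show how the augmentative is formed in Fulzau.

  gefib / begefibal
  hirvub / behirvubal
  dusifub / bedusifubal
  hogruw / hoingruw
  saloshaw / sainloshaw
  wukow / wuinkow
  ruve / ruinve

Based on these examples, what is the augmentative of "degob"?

bedegobal

hirvub and hogruw both have last vowel 'u' yet inflect differently (behirvubal, hoingruw), so the last vowel is not what conditions the rule; the final letter is.
"degob" ends in -b. The stems ending in -b (gefib → begefibal, hirvub → behirvubal, dusifub → bedusifubal) add be- … -al around the stem.
So degob → bedegobal.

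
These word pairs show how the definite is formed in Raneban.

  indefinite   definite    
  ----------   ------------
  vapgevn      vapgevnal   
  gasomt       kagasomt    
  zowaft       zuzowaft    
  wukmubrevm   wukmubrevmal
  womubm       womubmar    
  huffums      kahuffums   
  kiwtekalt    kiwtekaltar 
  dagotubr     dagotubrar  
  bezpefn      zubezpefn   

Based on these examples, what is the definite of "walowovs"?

walowovsal

gasomt and zowaft both end in -t yet inflect differently (kagasomt, zuzowaft), so the final letter is not what conditions the rule; the second-to-last letter is.
"walowovs" has second-to-last letter 'v'. The stems whose second-to-last letter is 'v' (wukmubrevm → wukmubrevmal, vapgevn → vapgevnal) add -al.
The other patterns: stems whose second-to-last letter is 'm' add the prefix ka-; stems whose second-to-last letter is 'f' add the prefix zu-; stems whose second-to-last letter is 'b' or 'l' add -ar.
So walowovs → walowovsal.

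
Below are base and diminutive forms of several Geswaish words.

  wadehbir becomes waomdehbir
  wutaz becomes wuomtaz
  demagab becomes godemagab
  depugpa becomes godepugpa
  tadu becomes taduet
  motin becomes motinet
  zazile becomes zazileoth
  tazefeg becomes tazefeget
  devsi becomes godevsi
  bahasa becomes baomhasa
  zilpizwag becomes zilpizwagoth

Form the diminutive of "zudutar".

zudutaroth

"zudutar" begins with z-. The stems beginning with z- (zazile → zazileoth, zilpizwag → zilpizwagoth) add -oth.
The other patterns: stems beginning with d- add the prefix go-; stems beginning with b- or w- insert -om- after the first vowel; stems beginning with m- or t- add -et.
So zudutar → zudutaroth.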